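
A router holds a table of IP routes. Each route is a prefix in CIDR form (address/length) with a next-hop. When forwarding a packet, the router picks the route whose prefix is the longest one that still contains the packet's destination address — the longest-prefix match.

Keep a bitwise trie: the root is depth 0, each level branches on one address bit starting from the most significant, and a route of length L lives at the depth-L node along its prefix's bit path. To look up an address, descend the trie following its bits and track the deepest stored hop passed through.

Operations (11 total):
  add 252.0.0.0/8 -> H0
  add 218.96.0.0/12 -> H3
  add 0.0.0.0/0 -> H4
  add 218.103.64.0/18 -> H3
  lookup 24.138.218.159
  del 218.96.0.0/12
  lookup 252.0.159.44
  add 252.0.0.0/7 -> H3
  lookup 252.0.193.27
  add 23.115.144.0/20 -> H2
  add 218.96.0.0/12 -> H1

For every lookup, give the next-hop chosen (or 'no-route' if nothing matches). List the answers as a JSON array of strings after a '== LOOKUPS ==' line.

Trace:
  + 252.0.0.0/8 (H0) depth=8
  + 218.96.0.0/12 (H3) depth=12
  + 0.0.0.0/0 (H4) depth=0
  + 218.103.64.0/18 (H3) depth=18
  Q 24.138.218.159: descend ε ; hops seen [H4] ; pick H4
  del 218.96.0.0/12 (clear depth 12)
  Q 252.0.159.44: descend 11111100 ; hops seen [H4,H0] ; pick H0
  + 252.0.0.0/7 (H3) depth=7
  Q 252.0.193.27: descend 11111100 ; hops seen [H4,H3,H0] ; pick H0
  + 23.115.144.0/20 (H2) depth=20
  + 218.96.0.0/12 (H1) depth=12

== LOOKUPS ==
["H4","H0","H0"]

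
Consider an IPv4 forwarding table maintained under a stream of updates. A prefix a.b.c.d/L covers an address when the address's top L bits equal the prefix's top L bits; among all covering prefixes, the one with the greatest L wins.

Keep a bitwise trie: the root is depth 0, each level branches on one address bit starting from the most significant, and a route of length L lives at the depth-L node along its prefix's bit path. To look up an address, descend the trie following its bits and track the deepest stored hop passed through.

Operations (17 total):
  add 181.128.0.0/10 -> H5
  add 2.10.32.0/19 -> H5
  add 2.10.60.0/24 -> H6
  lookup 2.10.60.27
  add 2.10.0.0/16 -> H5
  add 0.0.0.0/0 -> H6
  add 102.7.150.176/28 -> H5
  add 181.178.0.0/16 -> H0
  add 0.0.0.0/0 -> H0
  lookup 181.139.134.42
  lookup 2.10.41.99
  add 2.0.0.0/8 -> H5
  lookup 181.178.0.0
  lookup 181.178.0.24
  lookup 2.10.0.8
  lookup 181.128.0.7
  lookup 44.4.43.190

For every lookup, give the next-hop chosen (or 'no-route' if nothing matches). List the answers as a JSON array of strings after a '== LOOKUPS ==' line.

Process each operation:
  + 181.128.0.0/10 (H5) depth=10
  + 2.10.32.0/19 (H5) depth=19
  + 2.10.60.0/24 (H6) depth=24
  ? 2.10.60.27  path d0:-→d1:-→d2:-→d3:-→d4:-→d5:-→d6:-→d7:-→d8:-→d9:-→d10:-→d11:-→d12:-→d13:-→d14:-→d15:-→d16:-→d17:-→d18:-→d19:H5→d20:-→d21:-→d22:-→d23:-→d24:H6  best=H6
  + 2.10.0.0/16 (H5) depth=16
  + 0.0.0.0/0 (H6) depth=0
  + 102.7.150.176/28 (H5) depth=28
  + 181.178.0.0/16 (H0) depth=16
  + 0.0.0.0/0 (H0) depth=0
  ? 181.139.134.42  path d0:H0→d1:-→d2:-→d3:-→d4:-→d5:-→d6:-→d7:-→d8:-→d9:-→d10:H5  best=H5
  ? 2.10.41.99  path d0:H0→d1:-→d2:-→d3:-→d4:-→d5:-→d6:-→d7:-→d8:-→d9:-→d10:-→d11:-→d12:-→d13:-→d14:-→d15:-→d16:H5→d17:-→d18:-→d19:H5  best=H5
  + 2.0.0.0/8 (H5) depth=8
  ? 181.178.0.0  path d0:H0→d1:-→d2:-→d3:-→d4:-→d5:-→d6:-→d7:-→d8:-→d9:-→d10:H5→d11:-→d12:-→d13:-→d14:-→d15:-→d16:H0  best=H0
  ? 181.178.0.24  path d0:H0→d1:-→d2:-→d3:-→d4:-→d5:-→d6:-→d7:-→d8:-→d9:-→d10:H5→d11:-→d12:-→d13:-→d14:-→d15:-→d16:H0  best=H0
  ? 2.10.0.8  path d0:H0→d1:-→d2:-→d3:-→d4:-→d5:-→d6:-→d7:-→d8:H5→d9:-→d10:-→d11:-→d12:-→d13:-→d14:-→d15:-→d16:H5→d17:-→d18:-  best=H5
  ? 181.128.0.7  path d0:H0→d1:-→d2:-→d3:-→d4:-→d5:-→d6:-→d7:-→d8:-→d9:-→d10:H5  best=H5
  ? 44.4.43.190  path d0:H0→d1:-→d2:-  best=H0

== LOOKUPS ==
["H6","H5","H5","H0","H0","H5","H5","H0"]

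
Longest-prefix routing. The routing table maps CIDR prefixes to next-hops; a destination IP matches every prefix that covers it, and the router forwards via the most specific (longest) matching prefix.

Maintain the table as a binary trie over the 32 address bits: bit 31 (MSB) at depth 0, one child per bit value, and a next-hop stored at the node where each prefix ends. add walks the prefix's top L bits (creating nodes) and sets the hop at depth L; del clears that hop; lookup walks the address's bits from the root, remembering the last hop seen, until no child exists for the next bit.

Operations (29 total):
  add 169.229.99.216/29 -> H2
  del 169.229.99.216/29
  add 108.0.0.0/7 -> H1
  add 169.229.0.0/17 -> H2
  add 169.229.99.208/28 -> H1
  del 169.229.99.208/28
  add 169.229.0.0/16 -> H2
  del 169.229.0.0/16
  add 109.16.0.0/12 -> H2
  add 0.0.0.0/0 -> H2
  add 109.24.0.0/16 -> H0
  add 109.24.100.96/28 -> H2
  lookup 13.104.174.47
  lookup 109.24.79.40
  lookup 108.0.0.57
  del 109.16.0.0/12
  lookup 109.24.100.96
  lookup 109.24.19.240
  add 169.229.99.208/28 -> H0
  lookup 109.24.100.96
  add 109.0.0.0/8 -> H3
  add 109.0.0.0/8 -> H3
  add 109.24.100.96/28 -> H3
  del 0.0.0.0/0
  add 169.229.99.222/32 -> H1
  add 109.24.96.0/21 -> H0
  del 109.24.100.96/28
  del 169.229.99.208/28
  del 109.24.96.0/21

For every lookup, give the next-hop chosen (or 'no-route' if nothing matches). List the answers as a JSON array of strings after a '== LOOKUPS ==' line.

Trace:
  add 169.229.99.216/29 -> H2 at depth 29
  - 169.229.99.216/29 clear@29
  add 108.0.0.0/7 -> H1 at depth 7
  add 169.229.0.0/17 -> H2 at depth 17
  add 169.229.99.208/28 -> H1 at depth 28
  - 169.229.99.208/28 clear@28
  add 169.229.0.0/16 -> H2 at depth 16
  - 169.229.0.0/16 clear@16
  add 109.16.0.0/12 -> H2 at depth 12
  add 0.0.0.0/0 -> H2 at depth 0
  add 109.24.0.0/16 -> H0 at depth 16
  add 109.24.100.96/28 -> H2 at depth 28
  Q 13.104.174.47: descend 0 ; hops seen [H2] ; pick H2
  Q 109.24.79.40: descend 011011010001100001 ; hops seen [H2,H1,H2,H0] ; pick H0
  Q 108.0.0.57: descend 0110110 ; hops seen [H2,H1] ; pick H1
  - 109.16.0.0/12 clear@12
  Q 109.24.100.96: descend 0110110100011000011001000110 ; hops seen [H2,H1,H0,H2] ; pick H2
  Q 109.24.19.240: descend 01101101000110000 ; hops seen [H2,H1,H0] ; pick H0
  add 169.229.99.208/28 -> H0 at depth 28
  Q 109.24.100.96: descend 0110110100011000011001000110 ; hops seen [H2,H1,H0,H2] ; pick H2
  add 109.0.0.0/8 -> H3 at depth 8
  add 109.0.0.0/8 -> H3 at depth 8
  add 109.24.100.96/28 -> H3 at depth 28
  - 0.0.0.0/0 clear@0
  add 169.229.99.222/32 -> H1 at depth 32
  add 109.24.96.0/21 -> H0 at depth 21
  - 109.24.100.96/28 clear@28
  - 169.229.99.208/28 clear@28
  - 109.24.96.0/21 clear@21

== LOOKUPS ==
["H2","H0","H1","H2","H0","H2"]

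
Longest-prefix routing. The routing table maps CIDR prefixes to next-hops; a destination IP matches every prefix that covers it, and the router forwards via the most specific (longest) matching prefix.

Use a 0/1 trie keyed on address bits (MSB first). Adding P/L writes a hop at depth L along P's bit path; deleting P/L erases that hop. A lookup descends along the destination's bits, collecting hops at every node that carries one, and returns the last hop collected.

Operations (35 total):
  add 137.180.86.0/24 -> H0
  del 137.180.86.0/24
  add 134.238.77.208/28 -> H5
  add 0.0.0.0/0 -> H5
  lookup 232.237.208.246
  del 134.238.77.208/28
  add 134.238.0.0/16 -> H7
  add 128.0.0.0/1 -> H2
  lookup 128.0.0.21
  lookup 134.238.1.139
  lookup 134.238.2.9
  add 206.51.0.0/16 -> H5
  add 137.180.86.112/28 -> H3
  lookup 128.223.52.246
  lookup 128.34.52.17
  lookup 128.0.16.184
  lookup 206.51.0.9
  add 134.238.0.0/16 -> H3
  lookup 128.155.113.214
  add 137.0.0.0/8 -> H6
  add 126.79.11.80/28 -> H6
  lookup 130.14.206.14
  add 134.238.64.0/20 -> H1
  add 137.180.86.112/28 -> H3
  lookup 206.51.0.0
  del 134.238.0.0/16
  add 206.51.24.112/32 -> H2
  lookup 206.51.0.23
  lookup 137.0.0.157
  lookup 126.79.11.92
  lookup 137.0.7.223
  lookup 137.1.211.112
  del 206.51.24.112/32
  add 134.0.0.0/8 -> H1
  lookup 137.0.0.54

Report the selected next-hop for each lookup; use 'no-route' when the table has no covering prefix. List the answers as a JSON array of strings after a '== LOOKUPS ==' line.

Process each operation:
  + 137.180.86.0/24 (H0) depth=24
  - 137.180.86.0/24 clear@24
  + 134.238.77.208/28 (H5) depth=28
  + 0.0.0.0/0 (H5) depth=0
  ? 232.237.208.246  path d0:H5→d1:-  best=H5
  - 134.238.77.208/28 clear@28
  + 134.238.0.0/16 (H7) depth=16
  + 128.0.0.0/1 (H2) depth=1
  ? 128.0.0.21  path d0:H5→d1:H2→d2:-→d3:-→d4:-→d5:-  best=H2
  ? 134.238.1.139  path d0:H5→d1:H2→d2:-→d3:-→d4:-→d5:-→d6:-→d7:-→d8:-→d9:-→d10:-→d11:-→d12:-→d13:-→d14:-→d15:-→d16:H7→d17:-  best=H7
  ? 134.238.2.9  path d0:H5→d1:H2→d2:-→d3:-→d4:-→d5:-→d6:-→d7:-→d8:-→d9:-→d10:-→d11:-→d12:-→d13:-→d14:-→d15:-→d16:H7→d17:-  best=H7
  + 206.51.0.0/16 (H5) depth=16
  + 137.180.86.112/28 (H3) depth=28
  ? 128.223.52.246  path d0:H5→d1:H2→d2:-→d3:-→d4:-→d5:-  best=H2
  ? 128.34.52.17  path d0:H5→d1:H2→d2:-→d3:-→d4:-→d5:-  best=H2
  ? 128.0.16.184  path d0:H5→d1:H2→d2:-→d3:-→d4:-→d5:-  best=H2
  ? 206.51.0.9  path d0:H5→d1:H2→d2:-→d3:-→d4:-→d5:-→d6:-→d7:-→d8:-→d9:-→d10:-→d11:-→d12:-→d13:-→d14:-→d15:-→d16:H5  best=H5
  + 134.238.0.0/16 (H3) depth=16
  ? 128.155.113.214  path d0:H5→d1:H2→d2:-→d3:-→d4:-→d5:-  best=H2
  + 137.0.0.0/8 (H6) depth=8
  + 126.79.11.80/28 (H6) depth=28
  ? 130.14.206.14  path d0:H5→d1:H2→d2:-→d3:-→d4:-→d5:-  best=H2
  + 134.238.64.0/20 (H1) depth=20
  + 137.180.86.112/28 (H3) depth=28
  ? 206.51.0.0  path d0:H5→d1:H2→d2:-→d3:-→d4:-→d5:-→d6:-→d7:-→d8:-→d9:-→d10:-→d11:-→d12:-→d13:-→d14:-→d15:-→d16:H5  best=H5
  - 134.238.0.0/16 clear@16
  + 206.51.24.112/32 (H2) depth=32
  ? 206.51.0.23  path d0:H5→d1:H2→d2:-→d3:-→d4:-→d5:-→d6:-→d7:-→d8:-→d9:-→d10:-→d11:-→d12:-→d13:-→d14:-→d15:-→d16:H5→d17:-→d18:-→d19:-  best=H5
  ? 137.0.0.157  path d0:H5→d1:H2→d2:-→d3:-→d4:-→d5:-→d6:-→d7:-→d8:H6  best=H6
  ? 126.79.11.92  path d0:H5→d1:-→d2:-→d3:-→d4:-→d5:-→d6:-→d7:-→d8:-→d9:-→d10:-→d11:-→d12:-→d13:-→d14:-→d15:-→d16:-→d17:-→d18:-→d19:-→d20:-→d21:-→d22:-→d23:-→d24:-→d25:-→d26:-→d27:-→d28:H6  best=H6
  ? 137.0.7.223  path d0:H5→d1:H2→d2:-→d3:-→d4:-→d5:-→d6:-→d7:-→d8:H6  best=H6
  ? 137.1.211.112  path d0:H5→d1:H2→d2:-→d3:-→d4:-→d5:-→d6:-→d7:-→d8:H6  best=H6
  - 206.51.24.112/32 clear@32
  + 134.0.0.0/8 (H1) depth=8
  ? 137.0.0.54  path d0:H5→d1:H2→d2:-→d3:-→d4:-→d5:-→d6:-→d7:-→d8:H6  best=H6

== LOOKUPS ==
["H5","H2","H7","H7","H2","H2","H2","H5","H2","H2","H5","H5","H6","H6","H6","H6","H6"]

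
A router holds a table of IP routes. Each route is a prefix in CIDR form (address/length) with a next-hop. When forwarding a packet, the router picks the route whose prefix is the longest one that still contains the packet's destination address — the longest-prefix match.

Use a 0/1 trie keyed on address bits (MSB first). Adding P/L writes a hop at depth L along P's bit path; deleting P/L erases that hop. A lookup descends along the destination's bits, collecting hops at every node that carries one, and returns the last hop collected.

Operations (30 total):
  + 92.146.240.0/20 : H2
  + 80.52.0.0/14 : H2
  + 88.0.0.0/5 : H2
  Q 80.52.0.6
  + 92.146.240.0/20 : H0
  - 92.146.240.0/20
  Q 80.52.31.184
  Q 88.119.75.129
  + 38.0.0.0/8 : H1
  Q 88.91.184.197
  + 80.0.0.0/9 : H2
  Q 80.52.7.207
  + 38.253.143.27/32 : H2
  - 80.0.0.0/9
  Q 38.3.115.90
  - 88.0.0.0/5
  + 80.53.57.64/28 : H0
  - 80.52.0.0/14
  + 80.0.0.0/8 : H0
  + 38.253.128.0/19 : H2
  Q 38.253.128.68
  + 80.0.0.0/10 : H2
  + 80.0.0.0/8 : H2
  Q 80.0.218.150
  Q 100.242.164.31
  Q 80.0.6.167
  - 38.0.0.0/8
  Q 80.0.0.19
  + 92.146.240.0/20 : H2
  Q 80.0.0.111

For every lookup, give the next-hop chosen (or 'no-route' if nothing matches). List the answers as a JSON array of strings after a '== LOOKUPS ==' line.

Apply in order:
  + 92.146.240.0/20 (H2) depth=20
  + 80.52.0.0/14 (H2) depth=14
  + 88.0.0.0/5 (H2) depth=5
  ? 80.52.0.6  path d0:-→d1:-→d2:-→d3:-→d4:-→d5:-→d6:-→d7:-→d8:-→d9:-→d10:-→d11:-→d12:-→d13:-→d14:H2  best=H2
  + 92.146.240.0/20 (H0) depth=20
  - 92.146.240.0/20 clear@20
  ? 80.52.31.184  path d0:-→d1:-→d2:-→d3:-→d4:-→d5:-→d6:-→d7:-→d8:-→d9:-→d10:-→d11:-→d12:-→d13:-→d14:H2  best=H2
  ? 88.119.75.129  path d0:-→d1:-→d2:-→d3:-→d4:-→d5:H2  best=H2
  + 38.0.0.0/8 (H1) depth=8
  ? 88.91.184.197  path d0:-→d1:-→d2:-→d3:-→d4:-→d5:H2  best=H2
  + 80.0.0.0/9 (H2) depth=9
  ? 80.52.7.207  path d0:-→d1:-→d2:-→d3:-→d4:-→d5:-→d6:-→d7:-→d8:-→d9:H2→d10:-→d11:-→d12:-→d13:-→d14:H2  best=H2
  + 38.253.143.27/32 (H2) depth=32
  - 80.0.0.0/9 clear@9
  ? 38.3.115.90  path d0:-→d1:-→d2:-→d3:-→d4:-→d5:-→d6:-→d7:-→d8:H1  best=H1
  - 88.0.0.0/5 clear@5
  + 80.53.57.64/28 (H0) depth=28
  - 80.52.0.0/14 clear@14
  + 80.0.0.0/8 (H0) depth=8
  + 38.253.128.0/19 (H2) depth=19
  ? 38.253.128.68  path d0:-→d1:-→d2:-→d3:-→d4:-→d5:-→d6:-→d7:-→d8:H1→d9:-→d10:-→d11:-→d12:-→d13:-→d14:-→d15:-→d16:-→d17:-→d18:-→d19:H2→d20:-  best=H2
  + 80.0.0.0/10 (H2) depth=10
  + 80.0.0.0/8 (H2) depth=8
  ? 80.0.218.150  path d0:-→d1:-→d2:-→d3:-→d4:-→d5:-→d6:-→d7:-→d8:H2→d9:-→d10:H2  best=H2
  ? 100.242.164.31  path d0:-→d1:-→d2:-  best=no-route
  ? 80.0.6.167  path d0:-→d1:-→d2:-→d3:-→d4:-→d5:-→d6:-→d7:-→d8:H2→d9:-→d10:H2  best=H2
  - 38.0.0.0/8 clear@8
  ? 80.0.0.19  path d0:-→d1:-→d2:-→d3:-→d4:-→d5:-→d6:-→d7:-→d8:H2→d9:-→d10:H2  best=H2
  + 92.146.240.0/20 (H2) depth=20
  ? 80.0.0.111  path d0:-→d1:-→d2:-→d3:-→d4:-→d5:-→d6:-→d7:-→d8:H2→d9:-→d10:H2  best=H2

== LOOKUPS ==
["H2","H2","H2","H2","H2","H1","H2","H2","no-route","H2","H2","H2"]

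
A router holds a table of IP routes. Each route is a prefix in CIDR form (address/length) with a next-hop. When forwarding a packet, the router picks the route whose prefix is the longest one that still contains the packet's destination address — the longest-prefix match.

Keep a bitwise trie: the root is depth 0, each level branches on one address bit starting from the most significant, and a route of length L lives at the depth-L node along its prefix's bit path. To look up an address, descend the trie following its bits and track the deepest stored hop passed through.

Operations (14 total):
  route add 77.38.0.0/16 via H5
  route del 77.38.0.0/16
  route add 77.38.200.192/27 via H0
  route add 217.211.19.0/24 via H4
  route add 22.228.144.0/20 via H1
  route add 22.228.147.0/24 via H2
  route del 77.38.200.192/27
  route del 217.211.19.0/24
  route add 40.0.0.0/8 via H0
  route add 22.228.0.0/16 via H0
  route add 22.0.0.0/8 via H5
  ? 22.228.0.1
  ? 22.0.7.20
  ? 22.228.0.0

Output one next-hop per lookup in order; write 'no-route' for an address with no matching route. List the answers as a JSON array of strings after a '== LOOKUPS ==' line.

Process each operation:
  + 77.38.0.0/16 (H5) depth=16
  - 77.38.0.0/16 clear@16
  + 77.38.200.192/27 (H0) depth=27
  + 217.211.19.0/24 (H4) depth=24
  + 22.228.144.0/20 (H1) depth=20
  + 22.228.147.0/24 (H2) depth=24
  - 77.38.200.192/27 clear@27
  - 217.211.19.0/24 clear@24
  + 40.0.0.0/8 (H0) depth=8
  + 22.228.0.0/16 (H0) depth=16
  + 22.0.0.0/8 (H5) depth=8
  lookup 22.228.0.1: bits 0001011011100100 walk d0:-→d1:-→d2:-→d3:-→d4:-→d5:-→d6:-→d7:-→d8:H5→d9:-→d10:-→d11:-→d12:-→d13:-→d14:-→d15:-→d16:H0 -> H0
  lookup 22.0.7.20: bits 00010110 walk d0:-→d1:-→d2:-→d3:-→d4:-→d5:-→d6:-→d7:-→d8:H5 -> H5
  lookup 22.228.0.0: bits 0001011011100100 walk d0:-→d1:-→d2:-→d3:-→d4:-→d5:-→d6:-→d7:-→d8:H5→d9:-→d10:-→d11:-→d12:-→d13:-→d14:-→d15:-→d16:H0 -> H0

== LOOKUPS ==
["H0","H5","H0"]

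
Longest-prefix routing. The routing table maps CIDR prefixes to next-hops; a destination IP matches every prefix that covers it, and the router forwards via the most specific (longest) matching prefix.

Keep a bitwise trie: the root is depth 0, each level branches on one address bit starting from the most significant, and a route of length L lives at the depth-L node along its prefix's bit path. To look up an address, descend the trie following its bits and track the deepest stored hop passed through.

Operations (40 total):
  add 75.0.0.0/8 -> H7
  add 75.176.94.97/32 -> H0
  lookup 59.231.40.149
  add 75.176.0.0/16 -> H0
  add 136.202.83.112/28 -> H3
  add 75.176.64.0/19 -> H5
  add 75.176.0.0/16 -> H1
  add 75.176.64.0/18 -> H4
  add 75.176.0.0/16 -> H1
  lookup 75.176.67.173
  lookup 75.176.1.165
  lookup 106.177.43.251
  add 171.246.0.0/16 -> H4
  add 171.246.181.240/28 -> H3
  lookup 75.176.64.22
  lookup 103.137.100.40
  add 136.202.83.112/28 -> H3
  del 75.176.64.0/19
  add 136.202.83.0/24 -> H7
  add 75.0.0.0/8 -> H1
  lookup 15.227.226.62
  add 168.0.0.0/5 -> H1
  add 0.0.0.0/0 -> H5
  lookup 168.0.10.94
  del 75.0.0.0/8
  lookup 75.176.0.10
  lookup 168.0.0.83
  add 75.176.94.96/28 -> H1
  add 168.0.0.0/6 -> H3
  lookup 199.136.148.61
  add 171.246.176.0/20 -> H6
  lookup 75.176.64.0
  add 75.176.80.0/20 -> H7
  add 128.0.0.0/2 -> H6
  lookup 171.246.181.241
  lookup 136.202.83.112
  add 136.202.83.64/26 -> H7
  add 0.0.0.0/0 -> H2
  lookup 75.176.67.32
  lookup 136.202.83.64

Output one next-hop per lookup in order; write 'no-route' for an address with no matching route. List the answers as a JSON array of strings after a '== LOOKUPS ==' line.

Process each operation:
  add 75.0.0.0/8 -> H7 at depth 8
  add 75.176.94.97/32 -> H0 at depth 32
  ? 59.231.40.149  path d0:-→d1:-  best=no-route
  add 75.176.0.0/16 -> H0 at depth 16
  add 136.202.83.112/28 -> H3 at depth 28
  add 75.176.64.0/19 -> H5 at depth 19
  add 75.176.0.0/16 -> H1 at depth 16
  add 75.176.64.0/18 -> H4 at depth 18
  add 75.176.0.0/16 -> H1 at depth 16
  ? 75.176.67.173  path d0:-→d1:-→d2:-→d3:-→d4:-→d5:-→d6:-→d7:-→d8:H7→d9:-→d10:-→d11:-→d12:-→d13:-→d14:-→d15:-→d16:H1→d17:-→d18:H4→d19:H5  best=H5
  ? 75.176.1.165  path d0:-→d1:-→d2:-→d3:-→d4:-→d5:-→d6:-→d7:-→d8:H7→d9:-→d10:-→d11:-→d12:-→d13:-→d14:-→d15:-→d16:H1→d17:-  best=H1
  ? 106.177.43.251  path d0:-→d1:-→d2:-  best=no-route
  add 171.246.0.0/16 -> H4 at depth 16
  add 171.246.181.240/28 -> H3 at depth 28
  ? 75.176.64.22  path d0:-→d1:-→d2:-→d3:-→d4:-→d5:-→d6:-→d7:-→d8:H7→d9:-→d10:-→d11:-→d12:-→d13:-→d14:-→d15:-→d16:H1→d17:-→d18:H4→d19:H5  best=H5
  ? 103.137.100.40  path d0:-→d1:-→d2:-  best=no-route
  add 136.202.83.112/28 -> H3 at depth 28
  - 75.176.64.0/19 clear@19
  add 136.202.83.0/24 -> H7 at depth 24
  add 75.0.0.0/8 -> H1 at depth 8
  ? 15.227.226.62  path d0:-→d1:-  best=no-route
  add 168.0.0.0/5 -> H1 at depth 5
  add 0.0.0.0/0 -> H5 at depth 0
  ? 168.0.10.94  path d0:H5→d1:-→d2:-→d3:-→d4:-→d5:H1→d6:-  best=H1
  - 75.0.0.0/8 clear@8
  ? 75.176.0.10  path d0:H5→d1:-→d2:-→d3:-→d4:-→d5:-→d6:-→d7:-→d8:-→d9:-→d10:-→d11:-→d12:-→d13:-→d14:-→d15:-→d16:H1→d17:-  best=H1
  ? 168.0.0.83  path d0:H5→d1:-→d2:-→d3:-→d4:-→d5:H1→d6:-  best=H1
  add 75.176.94.96/28 -> H1 at depth 28
  add 168.0.0.0/6 -> H3 at depth 6
  ? 199.136.148.61  path d0:H5→d1:-  best=H5
  add 171.246.176.0/20 -> H6 at depth 20
  ? 75.176.64.0  path d0:H5→d1:-→d2:-→d3:-→d4:-→d5:-→d6:-→d7:-→d8:-→d9:-→d10:-→d11:-→d12:-→d13:-→d14:-→d15:-→d16:H1→d17:-→d18:H4→d19:-  best=H4
  add 75.176.80.0/20 -> H7 at depth 20
  add 128.0.0.0/2 -> H6 at depth 2
  ? 171.246.181.241  path d0:H5→d1:-→d2:H6→d3:-→d4:-→d5:H1→d6:H3→d7:-→d8:-→d9:-→d10:-→d11:-→d12:-→d13:-→d14:-→d15:-→d16:H4→d17:-→d18:-→d19:-→d20:H6→d21:-→d22:-→d23:-→d24:-→d25:-→d26:-→d27:-→d28:H3  best=H3
  ? 136.202.83.112  path d0:H5→d1:-→d2:H6→d3:-→d4:-→d5:-→d6:-→d7:-→d8:-→d9:-→d10:-→d11:-→d12:-→d13:-→d14:-→d15:-→d16:-→d17:-→d18:-→d19:-→d20:-→d21:-→d22:-→d23:-→d24:H7→d25:-→d26:-→d27:-→d28:H3  best=H3
  add 136.202.83.64/26 -> H7 at depth 26
  add 0.0.0.0/0 -> H2 at depth 0
  ? 75.176.67.32  path d0:H2→d1:-→d2:-→d3:-→d4:-→d5:-→d6:-→d7:-→d8:-→d9:-→d10:-→d11:-→d12:-→d13:-→d14:-→d15:-→d16:H1→d17:-→d18:H4→d19:-  best=H4
  ? 136.202.83.64  path d0:H2→d1:-→d2:H6→d3:-→d4:-→d5:-→d6:-→d7:-→d8:-→d9:-→d10:-→d11:-→d12:-→d13:-→d14:-→d15:-→d16:-→d17:-→d18:-→d19:-→d20:-→d21:-→d22:-→d23:-→d24:H7→d25:-→d26:H7  best=H7

== LOOKUPS ==
["no-route","H5","H1","no-route","H5","no-route","no-route","H1","H1","H1","H5","H4","H3","H3","H4","H7"]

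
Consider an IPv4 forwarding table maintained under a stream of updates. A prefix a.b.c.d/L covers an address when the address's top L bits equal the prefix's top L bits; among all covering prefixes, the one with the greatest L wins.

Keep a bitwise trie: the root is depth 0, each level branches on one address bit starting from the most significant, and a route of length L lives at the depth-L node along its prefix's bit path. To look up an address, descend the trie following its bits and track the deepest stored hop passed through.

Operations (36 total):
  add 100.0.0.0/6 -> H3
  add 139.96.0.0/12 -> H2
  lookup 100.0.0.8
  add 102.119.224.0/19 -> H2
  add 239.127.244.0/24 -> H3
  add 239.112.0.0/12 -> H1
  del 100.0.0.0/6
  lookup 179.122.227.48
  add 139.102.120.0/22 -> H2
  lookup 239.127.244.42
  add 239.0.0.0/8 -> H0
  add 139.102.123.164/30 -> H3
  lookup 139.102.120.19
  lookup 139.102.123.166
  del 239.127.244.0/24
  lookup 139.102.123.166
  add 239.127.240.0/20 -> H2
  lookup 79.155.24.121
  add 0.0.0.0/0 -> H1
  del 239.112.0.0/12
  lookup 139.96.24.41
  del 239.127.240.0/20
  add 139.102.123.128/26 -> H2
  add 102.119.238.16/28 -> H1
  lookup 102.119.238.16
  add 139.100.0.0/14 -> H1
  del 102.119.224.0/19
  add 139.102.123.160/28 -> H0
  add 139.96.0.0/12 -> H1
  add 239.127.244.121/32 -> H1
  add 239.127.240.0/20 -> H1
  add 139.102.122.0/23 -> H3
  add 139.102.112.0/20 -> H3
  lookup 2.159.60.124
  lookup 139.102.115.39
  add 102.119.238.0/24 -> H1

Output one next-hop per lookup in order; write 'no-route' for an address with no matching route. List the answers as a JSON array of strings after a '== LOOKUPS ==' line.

Trace:
  + 100.0.0.0/6 (H3) depth=6
  + 139.96.0.0/12 (H2) depth=12
  lookup 100.0.0.8: bits 011001 walk d0:-→d1:-→d2:-→d3:-→d4:-→d5:-→d6:H3 -> H3
  + 102.119.224.0/19 (H2) depth=19
  + 239.127.244.0/24 (H3) depth=24
  + 239.112.0.0/12 (H1) depth=12
  - 100.0.0.0/6 clear@6
  lookup 179.122.227.48: bits 10 walk d0:-→d1:-→d2:- -> no-route
  + 139.102.120.0/22 (H2) depth=22
  lookup 239.127.244.42: bits 111011110111111111110100 walk d0:-→d1:-→d2:-→d3:-→d4:-→d5:-→d6:-→d7:-→d8:-→d9:-→d10:-→d11:-→d12:H1→d13:-→d14:-→d15:-→d16:-→d17:-→d18:-→d19:-→d20:-→d21:-→d22:-→d23:-→d24:H3 -> H3
  + 239.0.0.0/8 (H0) depth=8
  + 139.102.123.164/30 (H3) depth=30
  lookup 139.102.120.19: bits 1000101101100110011110 walk d0:-→d1:-→d2:-→d3:-→d4:-→d5:-→d6:-→d7:-→d8:-→d9:-→d10:-→d11:-→d12:H2→d13:-→d14:-→d15:-→d16:-→d17:-→d18:-→d19:-→d20:-→d21:-→d22:H2 -> H2
  lookup 139.102.123.166: bits 100010110110011001111011101001 walk d0:-→d1:-→d2:-→d3:-→d4:-→d5:-→d6:-→d7:-→d8:-→d9:-→d10:-→d11:-→d12:H2→d13:-→d14:-→d15:-→d16:-→d17:-→d18:-→d19:-→d20:-→d21:-→d22:H2→d23:-→d24:-→d25:-→d26:-→d27:-→d28:-→d29:-→d30:H3 -> H3
  - 239.127.244.0/24 clear@24
  lookup 139.102.123.166: bits 100010110110011001111011101001 walk d0:-→d1:-→d2:-→d3:-→d4:-→d5:-→d6:-→d7:-→d8:-→d9:-→d10:-→d11:-→d12:H2→d13:-→d14:-→d15:-→d16:-→d17:-→d18:-→d19:-→d20:-→d21:-→d22:H2→d23:-→d24:-→d25:-→d26:-→d27:-→d28:-→d29:-→d30:H3 -> H3
  + 239.127.240.0/20 (H2) depth=20
  lookup 79.155.24.121: bits 01 walk d0:-→d1:-→d2:- -> no-route
  + 0.0.0.0/0 (H1) depth=0
  - 239.112.0.0/12 clear@12
  lookup 139.96.24.41: bits 1000101101100 walk d0:H1→d1:-→d2:-→d3:-→d4:-→d5:-→d6:-→d7:-→d8:-→d9:-→d10:-→d11:-→d12:H2→d13:- -> H2
  - 239.127.240.0/20 clear@20
  + 139.102.123.128/26 (H2) depth=26
  + 102.119.238.16/28 (H1) depth=28
  lookup 102.119.238.16: bits 0110011001110111111011100001 walk d0:H1→d1:-→d2:-→d3:-→d4:-→d5:-→d6:-→d7:-→d8:-→d9:-→d10:-→d11:-→d12:-→d13:-→d14:-→d15:-→d16:-→d17:-→d18:-→d19:H2→d20:-→d21:-→d22:-→d23:-→d24:-→d25:-→d26:-→d27:-→d28:H1 -> H1
  + 139.100.0.0/14 (H1) depth=14
  - 102.119.224.0/19 clear@19
  + 139.102.123.160/28 (H0) depth=28
  + 139.96.0.0/12 (H1) depth=12
  + 239.127.244.121/32 (H1) depth=32
  + 239.127.240.0/20 (H1) depth=20
  + 139.102.122.0/23 (H3) depth=23
  + 139.102.112.0/20 (H3) depth=20
  lookup 2.159.60.124: bits 0 walk d0:H1→d1:- -> H1
  lookup 139.102.115.39: bits 10001011011001100111 walk d0:H1→d1:-→d2:-→d3:-→d4:-→d5:-→d6:-→d7:-→d8:-→d9:-→d10:-→d11:-→d12:H1→d13:-→d14:H1→d15:-→d16:-→d17:-→d18:-→d19:-→d20:H3 -> H3
  + 102.119.238.0/24 (H1) depth=24

== LOOKUPS ==
["H3","no-route","H3","H2","H3","H3","no-route","H2","H1","H1","H3"]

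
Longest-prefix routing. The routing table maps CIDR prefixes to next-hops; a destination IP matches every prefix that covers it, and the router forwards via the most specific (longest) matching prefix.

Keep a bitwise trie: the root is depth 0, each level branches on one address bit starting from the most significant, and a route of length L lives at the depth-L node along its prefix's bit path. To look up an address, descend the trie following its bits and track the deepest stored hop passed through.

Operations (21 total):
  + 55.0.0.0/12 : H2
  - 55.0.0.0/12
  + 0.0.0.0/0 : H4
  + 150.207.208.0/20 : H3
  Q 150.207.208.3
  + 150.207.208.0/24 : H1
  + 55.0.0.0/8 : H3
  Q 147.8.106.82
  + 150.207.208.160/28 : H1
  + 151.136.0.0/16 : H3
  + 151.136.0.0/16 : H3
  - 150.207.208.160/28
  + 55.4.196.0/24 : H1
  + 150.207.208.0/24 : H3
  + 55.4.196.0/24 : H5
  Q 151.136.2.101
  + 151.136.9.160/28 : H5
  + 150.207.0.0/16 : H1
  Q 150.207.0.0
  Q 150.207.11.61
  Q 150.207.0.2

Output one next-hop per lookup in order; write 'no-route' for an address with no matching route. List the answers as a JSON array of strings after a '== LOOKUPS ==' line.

Process each operation:
  add 55.0.0.0/12 -> H2 at depth 12
  - 55.0.0.0/12 clear@12
  add 0.0.0.0/0 -> H4 at depth 0
  add 150.207.208.0/20 -> H3 at depth 20
  lookup 150.207.208.3: bits 10010110110011111101 walk d0:H4→d1:-→d2:-→d3:-→d4:-→d5:-→d6:-→d7:-→d8:-→d9:-→d10:-→d11:-→d12:-→d13:-→d14:-→d15:-→d16:-→d17:-→d18:-→d19:-→d20:H3 -> H3
  add 150.207.208.0/24 -> H1 at depth 24
  add 55.0.0.0/8 -> H3 at depth 8
  lookup 147.8.106.82: bits 10010 walk d0:H4→d1:-→d2:-→d3:-→d4:-→d5:- -> H4
  add 150.207.208.160/28 -> H1 at depth 28
  add 151.136.0.0/16 -> H3 at depth 16
  add 151.136.0.0/16 -> H3 at depth 16
  - 150.207.208.160/28 clear@28
  add 55.4.196.0/24 -> H1 at depth 24
  add 150.207.208.0/24 -> H3 at depth 24
  add 55.4.196.0/24 -> H5 at depth 24
  lookup 151.136.2.101: bits 1001011110001000 walk d0:H4→d1:-→d2:-→d3:-→d4:-→d5:-→d6:-→d7:-→d8:-→d9:-→d10:-→d11:-→d12:-→d13:-→d14:-→d15:-→d16:H3 -> H3
  add 151.136.9.160/28 -> H5 at depth 28
  add 150.207.0.0/16 -> H1 at depth 16
  lookup 150.207.0.0: bits 1001011011001111 walk d0:H4→d1:-→d2:-→d3:-→d4:-→d5:-→d6:-→d7:-→d8:-→d9:-→d10:-→d11:-→d12:-→d13:-→d14:-→d15:-→d16:H1 -> H1
  lookup 150.207.11.61: bits 1001011011001111 walk d0:H4→d1:-→d2:-→d3:-→d4:-→d5:-→d6:-→d7:-→d8:-→d9:-→d10:-→d11:-→d12:-→d13:-→d14:-→d15:-→d16:H1 -> H1
  lookup 150.207.0.2: bits 1001011011001111 walk d0:H4→d1:-→d2:-→d3:-→d4:-→d5:-→d6:-→d7:-→d8:-→d9:-→d10:-→d11:-→d12:-→d13:-→d14:-→d15:-→d16:H1 -> H1

== LOOKUPS ==
["H3","H4","H3","H1","H1","H1"]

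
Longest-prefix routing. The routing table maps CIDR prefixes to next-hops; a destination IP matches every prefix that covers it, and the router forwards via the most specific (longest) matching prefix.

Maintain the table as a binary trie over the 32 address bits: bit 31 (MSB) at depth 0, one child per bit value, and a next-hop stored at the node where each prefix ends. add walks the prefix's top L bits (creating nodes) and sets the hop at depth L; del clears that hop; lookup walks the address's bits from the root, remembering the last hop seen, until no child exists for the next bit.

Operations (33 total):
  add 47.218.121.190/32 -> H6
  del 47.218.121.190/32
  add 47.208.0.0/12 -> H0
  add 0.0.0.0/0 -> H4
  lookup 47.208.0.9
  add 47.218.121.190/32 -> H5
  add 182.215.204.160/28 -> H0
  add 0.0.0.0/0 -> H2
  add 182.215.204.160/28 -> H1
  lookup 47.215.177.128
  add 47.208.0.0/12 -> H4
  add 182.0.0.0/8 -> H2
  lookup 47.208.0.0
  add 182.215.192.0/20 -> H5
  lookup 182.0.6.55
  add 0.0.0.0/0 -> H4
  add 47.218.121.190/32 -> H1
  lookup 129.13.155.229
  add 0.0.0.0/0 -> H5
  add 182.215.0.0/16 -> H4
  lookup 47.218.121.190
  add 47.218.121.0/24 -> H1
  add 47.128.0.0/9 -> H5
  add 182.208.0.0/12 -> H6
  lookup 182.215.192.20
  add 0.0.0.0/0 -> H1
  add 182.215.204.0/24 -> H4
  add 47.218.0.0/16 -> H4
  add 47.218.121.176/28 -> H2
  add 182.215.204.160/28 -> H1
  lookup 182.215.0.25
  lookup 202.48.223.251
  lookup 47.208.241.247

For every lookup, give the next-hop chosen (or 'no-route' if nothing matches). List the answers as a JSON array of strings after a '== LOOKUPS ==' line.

Apply in order:
  + 47.218.121.190/32 (H6) depth=32
  - 47.218.121.190/32 clear@32
  + 47.208.0.0/12 (H0) depth=12
  + 0.0.0.0/0 (H4) depth=0
  lookup 47.208.0.9: bits 001011111101 walk d0:H4→d1:-→d2:-→d3:-→d4:-→d5:-→d6:-→d7:-→d8:-→d9:-→d10:-→d11:-→d12:H0 -> H0
  + 47.218.121.190/32 (H5) depth=32
  + 182.215.204.160/28 (H0) depth=28
  + 0.0.0.0/0 (H2) depth=0
  + 182.215.204.160/28 (H1) depth=28
  lookup 47.215.177.128: bits 001011111101 walk d0:H2→d1:-→d2:-→d3:-→d4:-→d5:-→d6:-→d7:-→d8:-→d9:-→d10:-→d11:-→d12:H0 -> H0
  + 47.208.0.0/12 (H4) depth=12
  + 182.0.0.0/8 (H2) depth=8
  lookup 47.208.0.0: bits 001011111101 walk d0:H2→d1:-→d2:-→d3:-→d4:-→d5:-→d6:-→d7:-→d8:-→d9:-→d10:-→d11:-→d12:H4 -> H4
  + 182.215.192.0/20 (H5) depth=20
  lookup 182.0.6.55: bits 10110110 walk d0:H2→d1:-→d2:-→d3:-→d4:-→d5:-→d6:-→d7:-→d8:H2 -> H2
  + 0.0.0.0/0 (H4) depth=0
  + 47.218.121.190/32 (H1) depth=32
  lookup 129.13.155.229: bits 10 walk d0:H4→d1:-→d2:- -> H4
  + 0.0.0.0/0 (H5) depth=0
  + 182.215.0.0/16 (H4) depth=16
  lookup 47.218.121.190: bits 00101111110110100111100110111110 walk d0:H5→d1:-→d2:-→d3:-→d4:-→d5:-→d6:-→d7:-→d8:-→d9:-→d10:-→d11:-→d12:H4→d13:-→d14:-→d15:-→d16:-→d17:-→d18:-→d19:-→d20:-→d21:-→d22:-→d23:-→d24:-→d25:-→d26:-→d27:-→d28:-→d29:-→d30:-→d31:-→d32:H1 -> H1
  + 47.218.121.0/24 (H1) depth=24
  + 47.128.0.0/9 (H5) depth=9
  + 182.208.0.0/12 (H6) depth=12
  lookup 182.215.192.20: bits 10110110110101111100 walk d0:H5→d1:-→d2:-→d3:-→d4:-→d5:-→d6:-→d7:-→d8:H2→d9:-→d10:-→d11:-→d12:H6→d13:-→d14:-→d15:-→d16:H4→d17:-→d18:-→d19:-→d20:H5 -> H5
  + 0.0.0.0/0 (H1) depth=0
  + 182.215.204.0/24 (H4) depth=24
  + 47.218.0.0/16 (H4) depth=16
  + 47.218.121.176/28 (H2) depth=28
  + 182.215.204.160/28 (H1) depth=28
  lookup 182.215.0.25: bits 1011011011010111 walk d0:H1→d1:-→d2:-→d3:-→d4:-→d5:-→d6:-→d7:-→d8:H2→d9:-→d10:-→d11:-→d12:H6→d13:-→d14:-→d15:-→d16:H4 -> H4
  lookup 202.48.223.251: bits 1 walk d0:H1→d1:- -> H1
  lookup 47.208.241.247: bits 001011111101 walk d0:H1→d1:-→d2:-→d3:-→d4:-→d5:-→d6:-→d7:-→d8:-→d9:H5→d10:-→d11:-→d12:H4 -> H4

== LOOKUPS ==
["H0","H0","H4","H2","H4","H1","H5","H4","H1","H4"]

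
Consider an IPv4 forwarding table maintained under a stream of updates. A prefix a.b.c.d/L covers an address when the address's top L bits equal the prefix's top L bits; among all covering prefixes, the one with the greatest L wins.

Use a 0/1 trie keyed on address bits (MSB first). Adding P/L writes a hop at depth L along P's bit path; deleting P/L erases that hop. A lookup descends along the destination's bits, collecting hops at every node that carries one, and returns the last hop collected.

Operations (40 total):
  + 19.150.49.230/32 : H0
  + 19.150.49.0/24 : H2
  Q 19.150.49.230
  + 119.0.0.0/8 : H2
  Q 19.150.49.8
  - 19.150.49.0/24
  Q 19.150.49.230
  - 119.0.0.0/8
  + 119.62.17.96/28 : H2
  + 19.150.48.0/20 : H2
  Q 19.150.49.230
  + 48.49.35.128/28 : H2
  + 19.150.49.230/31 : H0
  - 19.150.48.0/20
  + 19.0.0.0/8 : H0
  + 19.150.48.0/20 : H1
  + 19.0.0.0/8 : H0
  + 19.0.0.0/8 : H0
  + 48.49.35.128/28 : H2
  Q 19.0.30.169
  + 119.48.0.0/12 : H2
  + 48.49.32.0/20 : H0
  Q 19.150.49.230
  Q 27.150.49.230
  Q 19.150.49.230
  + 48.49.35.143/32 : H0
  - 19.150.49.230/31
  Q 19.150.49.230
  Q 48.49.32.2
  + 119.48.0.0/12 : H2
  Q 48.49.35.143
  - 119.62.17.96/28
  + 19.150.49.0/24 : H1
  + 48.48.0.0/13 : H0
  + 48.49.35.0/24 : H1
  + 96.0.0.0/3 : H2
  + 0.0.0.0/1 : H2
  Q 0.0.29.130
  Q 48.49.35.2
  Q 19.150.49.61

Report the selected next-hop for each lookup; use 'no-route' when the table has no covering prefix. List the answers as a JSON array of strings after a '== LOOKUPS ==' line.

Trace:
  add 19.150.49.230/32 -> H0 at depth 32
  add 19.150.49.0/24 -> H2 at depth 24
  ? 19.150.49.230  path d0:-→d1:-→d2:-→d3:-→d4:-→d5:-→d6:-→d7:-→d8:-→d9:-→d10:-→d11:-→d12:-→d13:-→d14:-→d15:-→d16:-→d17:-→d18:-→d19:-→d20:-→d21:-→d22:-→d23:-→d24:H2→d25:-→d26:-→d27:-→d28:-→d29:-→d30:-→d31:-→d32:H0  best=H0
  add 119.0.0.0/8 -> H2 at depth 8
  ? 19.150.49.8  path d0:-→d1:-→d2:-→d3:-→d4:-→d5:-→d6:-→d7:-→d8:-→d9:-→d10:-→d11:-→d12:-→d13:-→d14:-→d15:-→d16:-→d17:-→d18:-→d19:-→d20:-→d21:-→d22:-→d23:-→d24:H2  best=H2
  del 19.150.49.0/24 (clear depth 24)
  ? 19.150.49.230  path d0:-→d1:-→d2:-→d3:-→d4:-→d5:-→d6:-→d7:-→d8:-→d9:-→d10:-→d11:-→d12:-→d13:-→d14:-→d15:-→d16:-→d17:-→d18:-→d19:-→d20:-→d21:-→d22:-→d23:-→d24:-→d25:-→d26:-→d27:-→d28:-→d29:-→d30:-→d31:-→d32:H0  best=H0
  del 119.0.0.0/8 (clear depth 8)
  add 119.62.17.96/28 -> H2 at depth 28
  add 19.150.48.0/20 -> H2 at depth 20
  ? 19.150.49.230  path d0:-→d1:-→d2:-→d3:-→d4:-→d5:-→d6:-→d7:-→d8:-→d9:-→d10:-→d11:-→d12:-→d13:-→d14:-→d15:-→d16:-→d17:-→d18:-→d19:-→d20:H2→d21:-→d22:-→d23:-→d24:-→d25:-→d26:-→d27:-→d28:-→d29:-→d30:-→d31:-→d32:H0  best=H0
  add 48.49.35.128/28 -> H2 at depth 28
  add 19.150.49.230/31 -> H0 at depth 31
  del 19.150.48.0/20 (clear depth 20)
  add 19.0.0.0/8 -> H0 at depth 8
  add 19.150.48.0/20 -> H1 at depth 20
  add 19.0.0.0/8 -> H0 at depth 8
  add 19.0.0.0/8 -> H0 at depth 8
  add 48.49.35.128/28 -> H2 at depth 28
  ? 19.0.30.169  path d0:-→d1:-→d2:-→d3:-→d4:-→d5:-→d6:-→d7:-→d8:H0  best=H0
  add 119.48.0.0/12 -> H2 at depth 12
  add 48.49.32.0/20 -> H0 at depth 20
  ? 19.150.49.230  path d0:-→d1:-→d2:-→d3:-→d4:-→d5:-→d6:-→d7:-→d8:H0→d9:-→d10:-→d11:-→d12:-→d13:-→d14:-→d15:-→d16:-→d17:-→d18:-→d19:-→d20:H1→d21:-→d22:-→d23:-→d24:-→d25:-→d26:-→d27:-→d28:-→d29:-→d30:-→d31:H0→d32:H0  best=H0
  ? 27.150.49.230  path d0:-→d1:-→d2:-→d3:-→d4:-  best=no-route
  ? 19.150.49.230  path d0:-→d1:-→d2:-→d3:-→d4:-→d5:-→d6:-→d7:-→d8:H0→d9:-→d10:-→d11:-→d12:-→d13:-→d14:-→d15:-→d16:-→d17:-→d18:-→d19:-→d20:H1→d21:-→d22:-→d23:-→d24:-→d25:-→d26:-→d27:-→d28:-→d29:-→d30:-→d31:H0→d32:H0  best=H0
  add 48.49.35.143/32 -> H0 at depth 32
  del 19.150.49.230/31 (clear depth 31)
  ? 19.150.49.230  path d0:-→d1:-→d2:-→d3:-→d4:-→d5:-→d6:-→d7:-→d8:H0→d9:-→d10:-→d11:-→d12:-→d13:-→d14:-→d15:-→d16:-→d17:-→d18:-→d19:-→d20:H1→d21:-→d22:-→d23:-→d24:-→d25:-→d26:-→d27:-→d28:-→d29:-→d30:-→d31:-→d32:H0  best=H0
  ? 48.49.32.2  path d0:-→d1:-→d2:-→d3:-→d4:-→d5:-→d6:-→d7:-→d8:-→d9:-→d10:-→d11:-→d12:-→d13:-→d14:-→d15:-→d16:-→d17:-→d18:-→d19:-→d20:H0→d21:-→d22:-  best=H0
  add 119.48.0.0/12 -> H2 at depth 12
  ? 48.49.35.143  path d0:-→d1:-→d2:-→d3:-→d4:-→d5:-→d6:-→d7:-→d8:-→d9:-→d10:-→d11:-→d12:-→d13:-→d14:-→d15:-→d16:-→d17:-→d18:-→d19:-→d20:H0→d21:-→d22:-→d23:-→d24:-→d25:-→d26:-→d27:-→d28:H2→d29:-→d30:-→d31:-→d32:H0  best=H0
  del 119.62.17.96/28 (clear depth 28)
  add 19.150.49.0/24 -> H1 at depth 24
  add 48.48.0.0/13 -> H0 at depth 13
  add 48.49.35.0/24 -> H1 at depth 24
  add 96.0.0.0/3 -> H2 at depth 3
  add 0.0.0.0/1 -> H2 at depth 1
  ? 0.0.29.130  path d0:-→d1:H2→d2:-→d3:-  best=H2
  ? 48.49.35.2  path d0:-→d1:H2→d2:-→d3:-→d4:-→d5:-→d6:-→d7:-→d8:-→d9:-→d10:-→d11:-→d12:-→d13:H0→d14:-→d15:-→d16:-→d17:-→d18:-→d19:-→d20:H0→d21:-→d22:-→d23:-→d24:H1  best=H1
  ? 19.150.49.61  path d0:-→d1:H2→d2:-→d3:-→d4:-→d5:-→d6:-→d7:-→d8:H0→d9:-→d10:-→d11:-→d12:-→d13:-→d14:-→d15:-→d16:-→d17:-→d18:-→d19:-→d20:H1→d21:-→d22:-→d23:-→d24:H1  best=H1

== LOOKUPS ==
["H0","H2","H0","H0","H0","H0","no-route","H0","H0","H0","H0","H2","H1","H1"]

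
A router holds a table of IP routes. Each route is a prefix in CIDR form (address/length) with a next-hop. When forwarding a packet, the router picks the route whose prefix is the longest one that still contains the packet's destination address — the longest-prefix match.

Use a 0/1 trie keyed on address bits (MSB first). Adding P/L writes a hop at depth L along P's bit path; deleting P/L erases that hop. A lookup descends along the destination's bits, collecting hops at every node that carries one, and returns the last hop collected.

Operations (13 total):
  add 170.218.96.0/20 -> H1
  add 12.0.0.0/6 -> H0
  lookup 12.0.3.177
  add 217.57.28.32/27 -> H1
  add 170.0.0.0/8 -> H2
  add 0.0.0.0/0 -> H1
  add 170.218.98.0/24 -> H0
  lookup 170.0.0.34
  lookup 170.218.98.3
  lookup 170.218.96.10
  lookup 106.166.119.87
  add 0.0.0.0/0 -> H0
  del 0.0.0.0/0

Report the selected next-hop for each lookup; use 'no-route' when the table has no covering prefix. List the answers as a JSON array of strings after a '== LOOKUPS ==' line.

Process each operation:
  add 170.218.96.0/20 -> H1 at depth 20
  add 12.0.0.0/6 -> H0 at depth 6
  ? 12.0.3.177  path d0:-→d1:-→d2:-→d3:-→d4:-→d5:-→d6:H0  best=H0
  add 217.57.28.32/27 -> H1 at depth 27
  add 170.0.0.0/8 -> H2 at depth 8
  add 0.0.0.0/0 -> H1 at depth 0
  add 170.218.98.0/24 -> H0 at depth 24
  ? 170.0.0.34  path d0:H1→d1:-→d2:-→d3:-→d4:-→d5:-→d6:-→d7:-→d8:H2  best=H2
  ? 170.218.98.3  path d0:H1→d1:-→d2:-→d3:-→d4:-→d5:-→d6:-→d7:-→d8:H2→d9:-→d10:-→d11:-→d12:-→d13:-→d14:-→d15:-→d16:-→d17:-→d18:-→d19:-→d20:H1→d21:-→d22:-→d23:-→d24:H0  best=H0
  ? 170.218.96.10  path d0:H1→d1:-→d2:-→d3:-→d4:-→d5:-→d6:-→d7:-→d8:H2→d9:-→d10:-→d11:-→d12:-→d13:-→d14:-→d15:-→d16:-→d17:-→d18:-→d19:-→d20:H1→d21:-→d22:-  best=H1
  ? 106.166.119.87  path d0:H1→d1:-  best=H1
  add 0.0.0.0/0 -> H0 at depth 0
  del 0.0.0.0/0 (clear depth 0)

== LOOKUPS ==
["H0","H2","H0","H1","H1"]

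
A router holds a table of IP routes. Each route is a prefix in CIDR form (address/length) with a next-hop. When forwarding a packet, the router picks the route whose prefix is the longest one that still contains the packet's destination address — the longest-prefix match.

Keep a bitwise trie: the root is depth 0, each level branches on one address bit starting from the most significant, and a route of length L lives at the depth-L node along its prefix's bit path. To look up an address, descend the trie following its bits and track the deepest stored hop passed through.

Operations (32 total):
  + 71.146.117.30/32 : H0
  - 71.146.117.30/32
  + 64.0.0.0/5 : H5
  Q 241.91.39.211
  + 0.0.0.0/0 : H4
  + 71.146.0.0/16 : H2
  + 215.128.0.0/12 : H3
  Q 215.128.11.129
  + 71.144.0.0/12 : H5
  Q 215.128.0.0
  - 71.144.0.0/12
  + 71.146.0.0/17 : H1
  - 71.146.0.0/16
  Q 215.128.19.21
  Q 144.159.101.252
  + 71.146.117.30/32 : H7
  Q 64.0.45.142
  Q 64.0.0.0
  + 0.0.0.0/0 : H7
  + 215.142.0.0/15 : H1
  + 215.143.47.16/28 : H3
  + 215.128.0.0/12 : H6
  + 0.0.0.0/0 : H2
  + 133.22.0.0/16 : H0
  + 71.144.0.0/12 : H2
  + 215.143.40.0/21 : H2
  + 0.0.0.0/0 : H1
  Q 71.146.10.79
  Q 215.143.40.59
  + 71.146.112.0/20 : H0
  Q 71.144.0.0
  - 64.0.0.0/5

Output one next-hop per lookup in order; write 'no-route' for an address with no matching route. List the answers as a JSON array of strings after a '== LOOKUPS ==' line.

Trace:
  + 71.146.117.30/32 (H0) depth=32
  del 71.146.117.30/32 (clear depth 32)
  + 64.0.0.0/5 (H5) depth=5
  lookup 241.91.39.211: bits ε walk d0:- -> no-route
  + 0.0.0.0/0 (H4) depth=0
  + 71.146.0.0/16 (H2) depth=16
  + 215.128.0.0/12 (H3) depth=12
  lookup 215.128.11.129: bits 110101111000 walk d0:H4→d1:-→d2:-→d3:-→d4:-→d5:-→d6:-→d7:-→d8:-→d9:-→d10:-→d11:-→d12:H3 -> H3
  + 71.144.0.0/12 (H5) depth=12
  lookup 215.128.0.0: bits 110101111000 walk d0:H4→d1:-→d2:-→d3:-→d4:-→d5:-→d6:-→d7:-→d8:-→d9:-→d10:-→d11:-→d12:H3 -> H3
  del 71.144.0.0/12 (clear depth 12)
  + 71.146.0.0/17 (H1) depth=17
  del 71.146.0.0/16 (clear depth 16)
  lookup 215.128.19.21: bits 110101111000 walk d0:H4→d1:-→d2:-→d3:-→d4:-→d5:-→d6:-→d7:-→d8:-→d9:-→d10:-→d11:-→d12:H3 -> H3
  lookup 144.159.101.252: bits 1 walk d0:H4→d1:- -> H4
  + 71.146.117.30/32 (H7) depth=32
  lookup 64.0.45.142: bits 01000 walk d0:H4→d1:-→d2:-→d3:-→d4:-→d5:H5 -> H5
  lookup 64.0.0.0: bits 01000 walk d0:H4→d1:-→d2:-→d3:-→d4:-→d5:H5 -> H5
  + 0.0.0.0/0 (H7) depth=0
  + 215.142.0.0/15 (H1) depth=15
  + 215.143.47.16/28 (H3) depth=28
  + 215.128.0.0/12 (H6) depth=12
  + 0.0.0.0/0 (H2) depth=0
  + 133.22.0.0/16 (H0) depth=16
  + 71.144.0.0/12 (H2) depth=12
  + 215.143.40.0/21 (H2) depth=21
  + 0.0.0.0/0 (H1) depth=0
  lookup 71.146.10.79: bits 01000111100100100 walk d0:H1→d1:-→d2:-→d3:-→d4:-→d5:H5→d6:-→d7:-→d8:-→d9:-→d10:-→d11:-→d12:H2→d13:-→d14:-→d15:-→d16:-→d17:H1 -> H1
  lookup 215.143.40.59: bits 110101111000111100101 walk d0:H1→d1:-→d2:-→d3:-→d4:-→d5:-→d6:-→d7:-→d8:-→d9:-→d10:-→d11:-→d12:H6→d13:-→d14:-→d15:H1→d16:-→d17:-→d18:-→d19:-→d20:-→d21:H2 -> H2
  + 71.146.112.0/20 (H0) depth=20
  lookup 71.144.0.0: bits 01000111100100 walk d0:H1→d1:-→d2:-→d3:-→d4:-→d5:H5→d6:-→d7:-→d8:-→d9:-→d10:-→d11:-→d12:H2→d13:-→d14:- -> H2
  del 64.0.0.0/5 (clear depth 5)

== LOOKUPS ==
["no-route","H3","H3","H3","H4","H5","H5","H1","H2","H2"]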